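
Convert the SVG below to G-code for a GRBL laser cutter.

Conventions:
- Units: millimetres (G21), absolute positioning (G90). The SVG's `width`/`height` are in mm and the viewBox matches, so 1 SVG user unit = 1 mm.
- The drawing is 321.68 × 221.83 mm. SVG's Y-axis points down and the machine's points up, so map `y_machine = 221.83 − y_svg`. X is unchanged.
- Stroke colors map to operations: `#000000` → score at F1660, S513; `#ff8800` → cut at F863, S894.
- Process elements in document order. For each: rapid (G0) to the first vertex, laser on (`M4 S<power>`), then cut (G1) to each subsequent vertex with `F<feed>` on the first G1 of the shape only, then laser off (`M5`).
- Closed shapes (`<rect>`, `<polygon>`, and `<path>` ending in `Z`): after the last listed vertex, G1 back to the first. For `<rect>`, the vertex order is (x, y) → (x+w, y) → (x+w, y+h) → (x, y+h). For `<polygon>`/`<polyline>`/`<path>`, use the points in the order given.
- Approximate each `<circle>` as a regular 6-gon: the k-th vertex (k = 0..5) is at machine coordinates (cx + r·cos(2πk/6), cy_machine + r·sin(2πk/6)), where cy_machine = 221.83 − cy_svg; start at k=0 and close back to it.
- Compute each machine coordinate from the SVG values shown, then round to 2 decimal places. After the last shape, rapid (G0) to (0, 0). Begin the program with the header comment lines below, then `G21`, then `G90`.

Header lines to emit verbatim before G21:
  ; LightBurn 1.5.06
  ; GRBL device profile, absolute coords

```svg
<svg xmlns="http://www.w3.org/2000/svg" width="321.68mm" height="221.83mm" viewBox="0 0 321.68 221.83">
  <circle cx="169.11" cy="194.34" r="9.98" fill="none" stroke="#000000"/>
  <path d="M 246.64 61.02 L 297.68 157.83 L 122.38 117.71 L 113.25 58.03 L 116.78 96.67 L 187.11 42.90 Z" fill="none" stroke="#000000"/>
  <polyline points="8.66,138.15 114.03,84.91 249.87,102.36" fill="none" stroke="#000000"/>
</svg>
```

; LightBurn 1.5.06
; GRBL device profile, absolute coords
G21
G90
G0 X179.09 Y27.49
M4 S513
G1 X174.10 Y36.13 F1660
G1 X164.12 Y36.13
G1 X159.13 Y27.49
G1 X164.12 Y18.85
G1 X174.10 Y18.85
G1 X179.09 Y27.49
M5
G0 X246.64 Y160.81
M4 S513
G1 X297.68 Y64.00 F1660
G1 X122.38 Y104.12
G1 X113.25 Y163.80
G1 X116.78 Y125.16
G1 X187.11 Y178.93
G1 X246.64 Y160.81
M5
G0 X8.66 Y83.68
M4 S513
G1 X114.03 Y136.92 F1660
G1 X249.87 Y119.47
M5
G0 X0.00 Y0.00

1 u = 1 mm; y_m = 221.83 − y.

[1] `<circle>` circle, #000000→score S513 F1660: (179.09,27.49) → (174.10,36.13) → (164.12,36.13) → (159.13,27.49) → (164.12,18.85) → (174.10,18.85) → (179.09,27.49) (closed)

[2] `<path>` closed polygon, #000000→score S513 F1660: (246.64,160.81) → (297.68,64.00) → (122.38,104.12) → (113.25,163.80) → (116.78,125.16) → (187.11,178.93) → (246.64,160.81) (closed)

[3] `<polyline>` open polyline, #000000→score S513 F1660: (8.66,83.68) → (114.03,136.92) → (249.87,119.47)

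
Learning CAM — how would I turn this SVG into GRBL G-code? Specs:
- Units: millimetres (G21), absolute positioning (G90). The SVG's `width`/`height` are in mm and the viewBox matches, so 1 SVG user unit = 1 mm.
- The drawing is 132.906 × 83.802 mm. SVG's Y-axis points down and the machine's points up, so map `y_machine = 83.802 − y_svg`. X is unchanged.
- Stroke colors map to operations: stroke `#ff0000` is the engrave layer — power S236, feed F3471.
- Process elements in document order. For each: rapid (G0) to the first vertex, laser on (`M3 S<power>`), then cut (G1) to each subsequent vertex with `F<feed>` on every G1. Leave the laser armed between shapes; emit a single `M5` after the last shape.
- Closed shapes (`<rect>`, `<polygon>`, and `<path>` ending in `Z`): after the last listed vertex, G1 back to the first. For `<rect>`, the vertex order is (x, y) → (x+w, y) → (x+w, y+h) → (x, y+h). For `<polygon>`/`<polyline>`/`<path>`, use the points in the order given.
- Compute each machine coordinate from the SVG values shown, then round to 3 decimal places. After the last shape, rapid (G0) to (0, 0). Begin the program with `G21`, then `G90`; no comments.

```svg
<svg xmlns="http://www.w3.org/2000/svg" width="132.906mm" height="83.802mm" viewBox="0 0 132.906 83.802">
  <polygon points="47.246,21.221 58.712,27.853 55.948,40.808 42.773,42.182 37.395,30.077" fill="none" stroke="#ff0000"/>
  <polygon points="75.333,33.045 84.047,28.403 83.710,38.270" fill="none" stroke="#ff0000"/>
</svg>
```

Since the viewBox matches the mm dimensions, user units are millimetres directly. The only transform is the Y-flip y_m = 83.802 − y_svg.

Shape 1 is a regular polygon drawn with `<polygon>`. Its stroke #ff0000 means engrave at S236, F3471. After flipping Y the toolpath is (47.246,62.581) → (58.712,55.949) → (55.948,42.994) → (42.773,41.620) → (37.395,53.725) → (47.246,62.581), returning to the start.

Shape 2 is a regular polygon drawn with `<polygon>`. Its stroke #ff0000 means engrave at S236, F3471. After flipping Y the toolpath is (75.333,50.757) → (84.047,55.399) → (83.710,45.532) → (75.333,50.757), returning to the start.

G21
G90
G0 X47.246 Y62.581
M3 S236
G1 X58.712 Y55.949 F3471
G1 X55.948 Y42.994 F3471
G1 X42.773 Y41.620 F3471
G1 X37.395 Y53.725 F3471
G1 X47.246 Y62.581 F3471
G0 X75.333 Y50.757
M3 S236
G1 X84.047 Y55.399 F3471
G1 X83.710 Y45.532 F3471
G1 X75.333 Y50.757 F3471
M5
G0 X0.000 Y0.000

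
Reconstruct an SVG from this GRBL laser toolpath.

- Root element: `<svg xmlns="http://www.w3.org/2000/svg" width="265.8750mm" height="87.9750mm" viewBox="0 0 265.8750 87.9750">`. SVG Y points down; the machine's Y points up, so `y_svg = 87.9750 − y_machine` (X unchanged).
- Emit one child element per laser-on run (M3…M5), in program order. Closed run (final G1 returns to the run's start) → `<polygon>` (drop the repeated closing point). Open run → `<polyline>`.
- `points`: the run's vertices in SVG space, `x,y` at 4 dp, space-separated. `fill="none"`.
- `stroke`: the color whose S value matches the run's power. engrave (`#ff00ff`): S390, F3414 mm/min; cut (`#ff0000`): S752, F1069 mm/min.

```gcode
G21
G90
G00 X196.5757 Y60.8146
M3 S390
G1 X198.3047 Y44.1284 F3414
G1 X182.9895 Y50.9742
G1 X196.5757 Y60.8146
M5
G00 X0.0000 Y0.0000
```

y_svg = 87.9750 − y_m. Every run uses S390, so all elements get stroke `#ff00ff` (engrave).

[1] closed run; points: 196.5757,27.1604 198.3047,43.8466 182.9895,37.0008

<svg xmlns="http://www.w3.org/2000/svg" width="265.8750mm" height="87.9750mm" viewBox="0 0 265.8750 87.9750">
  <polygon points="196.5757,27.1604 198.3047,43.8466 182.9895,37.0008" fill="none" stroke="#ff00ff"/>
</svg>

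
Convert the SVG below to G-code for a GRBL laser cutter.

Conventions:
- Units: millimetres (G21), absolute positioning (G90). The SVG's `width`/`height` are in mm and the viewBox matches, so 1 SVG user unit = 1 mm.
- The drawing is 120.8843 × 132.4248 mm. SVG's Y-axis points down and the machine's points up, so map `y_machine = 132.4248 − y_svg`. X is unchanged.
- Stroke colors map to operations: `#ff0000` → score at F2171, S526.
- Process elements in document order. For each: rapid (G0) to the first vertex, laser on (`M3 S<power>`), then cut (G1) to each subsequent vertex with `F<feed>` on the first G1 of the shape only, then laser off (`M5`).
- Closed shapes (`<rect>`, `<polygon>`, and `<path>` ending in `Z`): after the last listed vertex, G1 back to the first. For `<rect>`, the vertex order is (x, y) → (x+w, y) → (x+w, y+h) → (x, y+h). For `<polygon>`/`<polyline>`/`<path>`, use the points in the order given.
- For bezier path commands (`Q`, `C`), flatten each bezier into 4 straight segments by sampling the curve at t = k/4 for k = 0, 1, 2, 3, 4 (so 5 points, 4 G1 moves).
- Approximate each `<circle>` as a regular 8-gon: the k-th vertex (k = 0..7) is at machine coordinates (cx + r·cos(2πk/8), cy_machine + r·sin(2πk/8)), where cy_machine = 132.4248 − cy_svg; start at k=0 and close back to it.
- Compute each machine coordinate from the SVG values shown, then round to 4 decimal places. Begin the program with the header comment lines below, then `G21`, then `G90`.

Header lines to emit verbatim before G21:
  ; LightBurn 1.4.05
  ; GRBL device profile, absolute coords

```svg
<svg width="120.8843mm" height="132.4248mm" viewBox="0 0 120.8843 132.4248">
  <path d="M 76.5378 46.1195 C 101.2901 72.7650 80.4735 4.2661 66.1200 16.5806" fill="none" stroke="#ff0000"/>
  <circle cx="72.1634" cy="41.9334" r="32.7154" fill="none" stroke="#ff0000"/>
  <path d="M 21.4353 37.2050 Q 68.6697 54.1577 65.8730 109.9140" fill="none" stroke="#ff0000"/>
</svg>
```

viewBox `0 0 120.8843 132.4248` with mm width/height → 1 unit = 1 mm. Flip: y_m = 132.4248 − y_svg.

**Shape 1** — `<path>` cubic bezier, stroke `#ff0000` → score (S526, F2171). Control points (SVG): P0=(76.5378,46.1195), P1=(101.2901,72.7650), P2=(80.4735,4.2661), P3=(66.1200,16.5806); sampled at t=k/4. Machine vertices: (76.5378,86.3053) → (87.3709,81.4114) → (85.9936,95.7006) → (77.2840,112.6769) → (66.1200,115.8442). Open path.

**Shape 2** — `<circle>` circle, stroke `#ff0000` → score (S526, F2171). Machine vertices: (104.8788,90.4914) → (95.2967,113.6247) → (72.1634,123.2068) → (49.0301,113.6247) → (39.4480,90.4914) → (49.0301,67.3581) → (72.1634,57.7760) → (95.2967,67.3581) → (104.8788,90.4914). Closed: final G1 returns to the first vertex.

**Shape 3** — `<path>` quadratic bezier, stroke `#ff0000` → score (S526, F2171). Control points (SVG): P0=(21.4353,37.2050), P1=(68.6697,54.1577), P2=(65.8730,109.9140); sampled at t=k/4. Machine vertices: (21.4353,95.2198) → (41.9256,84.3182) → (56.1619,68.5662) → (64.1444,47.9637) → (65.8730,22.5108). Open path.

; LightBurn 1.4.05
; GRBL device profile, absolute coords
G21
G90
G0 X76.5378 Y86.3053
M3 S526
G1 X87.3709 Y81.4114 F2171
G1 X85.9936 Y95.7006
G1 X77.2840 Y112.6769
G1 X66.1200 Y115.8442
M5
G0 X104.8788 Y90.4914
M3 S526
G1 X95.2967 Y113.6247 F2171
G1 X72.1634 Y123.2068
G1 X49.0301 Y113.6247
G1 X39.4480 Y90.4914
G1 X49.0301 Y67.3581
G1 X72.1634 Y57.7760
G1 X95.2967 Y67.3581
G1 X104.8788 Y90.4914
M5
G0 X21.4353 Y95.2198
M3 S526
G1 X41.9256 Y84.3182 F2171
G1 X56.1619 Y68.5662
G1 X64.1444 Y47.9637
G1 X65.8730 Y22.5108
M5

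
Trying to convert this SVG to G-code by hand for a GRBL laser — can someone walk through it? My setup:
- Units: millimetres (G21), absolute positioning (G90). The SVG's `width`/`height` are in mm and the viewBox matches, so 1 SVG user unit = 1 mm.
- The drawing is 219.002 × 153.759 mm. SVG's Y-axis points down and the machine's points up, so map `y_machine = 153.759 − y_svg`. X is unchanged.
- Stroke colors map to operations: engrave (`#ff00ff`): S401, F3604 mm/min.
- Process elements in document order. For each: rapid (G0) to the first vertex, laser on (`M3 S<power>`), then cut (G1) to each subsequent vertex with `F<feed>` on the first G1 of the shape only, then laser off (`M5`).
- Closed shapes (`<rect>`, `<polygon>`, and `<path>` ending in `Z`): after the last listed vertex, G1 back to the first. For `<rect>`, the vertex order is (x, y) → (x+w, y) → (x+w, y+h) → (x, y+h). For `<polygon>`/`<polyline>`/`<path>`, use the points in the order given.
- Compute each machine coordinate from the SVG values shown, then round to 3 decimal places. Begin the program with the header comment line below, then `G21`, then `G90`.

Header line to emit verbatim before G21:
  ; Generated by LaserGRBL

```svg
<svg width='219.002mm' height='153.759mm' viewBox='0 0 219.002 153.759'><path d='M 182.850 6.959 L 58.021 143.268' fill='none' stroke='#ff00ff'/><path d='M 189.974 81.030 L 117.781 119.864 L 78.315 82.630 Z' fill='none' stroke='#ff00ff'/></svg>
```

; Generated by LaserGRBL
G21
G90
G0 X182.850 Y146.800
M3 S401
G1 X58.021 Y10.491 F3604
M5
G0 X189.974 Y72.729
M3 S401
G1 X117.781 Y33.895 F3604
G1 X78.315 Y71.129
G1 X189.974 Y72.729
M5

Since the viewBox matches the mm dimensions, user units are millimetres directly. The only transform is the Y-flip y_m = 153.759 − y_svg.

Shape 1 is a line segment drawn with `<path>`. Its stroke #ff00ff means engrave at S401, F3604. After flipping Y the toolpath is (182.850,146.800) → (58.021,10.491).

Shape 2 is a closed polygon drawn with `<path>`. Its stroke #ff00ff means engrave at S401, F3604. After flipping Y the toolpath is (189.974,72.729) → (117.781,33.895) → (78.315,71.129) → (189.974,72.729), returning to the start.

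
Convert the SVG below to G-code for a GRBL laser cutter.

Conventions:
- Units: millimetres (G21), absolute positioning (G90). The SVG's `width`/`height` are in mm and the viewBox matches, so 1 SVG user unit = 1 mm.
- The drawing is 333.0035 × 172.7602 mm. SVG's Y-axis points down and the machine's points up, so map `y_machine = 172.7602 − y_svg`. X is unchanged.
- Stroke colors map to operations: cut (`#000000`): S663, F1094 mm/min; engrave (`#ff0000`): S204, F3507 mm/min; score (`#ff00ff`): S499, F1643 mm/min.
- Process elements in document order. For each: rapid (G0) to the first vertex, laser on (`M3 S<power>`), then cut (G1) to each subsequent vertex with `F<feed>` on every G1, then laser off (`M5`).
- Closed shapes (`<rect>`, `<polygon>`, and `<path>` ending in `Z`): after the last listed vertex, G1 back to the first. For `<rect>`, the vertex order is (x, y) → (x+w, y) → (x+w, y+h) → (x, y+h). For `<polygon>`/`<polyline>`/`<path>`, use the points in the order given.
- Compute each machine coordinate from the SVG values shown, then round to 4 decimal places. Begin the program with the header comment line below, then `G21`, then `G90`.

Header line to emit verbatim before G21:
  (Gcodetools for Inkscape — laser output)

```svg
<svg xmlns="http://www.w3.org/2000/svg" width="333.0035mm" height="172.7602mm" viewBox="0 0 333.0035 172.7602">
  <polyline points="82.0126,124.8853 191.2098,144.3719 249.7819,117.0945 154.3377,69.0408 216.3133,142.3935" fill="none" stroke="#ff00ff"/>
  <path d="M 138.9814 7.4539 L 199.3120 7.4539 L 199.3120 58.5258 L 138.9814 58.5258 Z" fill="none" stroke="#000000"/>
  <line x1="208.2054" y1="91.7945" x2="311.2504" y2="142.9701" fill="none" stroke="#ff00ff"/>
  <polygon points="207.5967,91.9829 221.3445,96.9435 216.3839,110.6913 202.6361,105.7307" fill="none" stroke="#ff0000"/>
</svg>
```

viewBox `0 0 333.0035 172.7602` with mm width/height → 1 unit = 1 mm. Flip: y_m = 172.7602 − y_svg.

**Shape 1** — `<polyline>` open polyline, stroke `#ff00ff` → score (S499, F1643). Machine vertices: (82.0126,47.8749) → (191.2098,28.3883) → (249.7819,55.6657) → (154.3377,103.7194) → (216.3133,30.3667). Open path.

**Shape 2** — `<path>` rectangle, stroke `#000000` → cut (S663, F1094). Machine vertices: (138.9814,165.3063) → (199.3120,165.3063) → (199.3120,114.2344) → (138.9814,114.2344) → (138.9814,165.3063). Closed: final G1 returns to the first vertex.

**Shape 3** — `<line>` line segment, stroke `#ff00ff` → score (S499, F1643). Machine vertices: (208.2054,80.9657) → (311.2504,29.7901). Open path.

**Shape 4** — `<polygon>` regular polygon, stroke `#ff0000` → engrave (S204, F3507). Machine vertices: (207.5967,80.7773) → (221.3445,75.8167) → (216.3839,62.0689) → (202.6361,67.0295) → (207.5967,80.7773). Closed: final G1 returns to the first vertex.

(Gcodetools for Inkscape — laser output)
G21
G90
G0 X82.0126 Y47.8749
M3 S499
G1 X191.2098 Y28.3883 F1643
G1 X249.7819 Y55.6657 F1643
G1 X154.3377 Y103.7194 F1643
G1 X216.3133 Y30.3667 F1643
M5
G0 X138.9814 Y165.3063
M3 S663
G1 X199.3120 Y165.3063 F1094
G1 X199.3120 Y114.2344 F1094
G1 X138.9814 Y114.2344 F1094
G1 X138.9814 Y165.3063 F1094
M5
G0 X208.2054 Y80.9657
M3 S499
G1 X311.2504 Y29.7901 F1643
M5
G0 X207.5967 Y80.7773
M3 S204
G1 X221.3445 Y75.8167 F3507
G1 X216.3839 Y62.0689 F3507
G1 X202.6361 Y67.0295 F3507
G1 X207.5967 Y80.7773 F3507
M5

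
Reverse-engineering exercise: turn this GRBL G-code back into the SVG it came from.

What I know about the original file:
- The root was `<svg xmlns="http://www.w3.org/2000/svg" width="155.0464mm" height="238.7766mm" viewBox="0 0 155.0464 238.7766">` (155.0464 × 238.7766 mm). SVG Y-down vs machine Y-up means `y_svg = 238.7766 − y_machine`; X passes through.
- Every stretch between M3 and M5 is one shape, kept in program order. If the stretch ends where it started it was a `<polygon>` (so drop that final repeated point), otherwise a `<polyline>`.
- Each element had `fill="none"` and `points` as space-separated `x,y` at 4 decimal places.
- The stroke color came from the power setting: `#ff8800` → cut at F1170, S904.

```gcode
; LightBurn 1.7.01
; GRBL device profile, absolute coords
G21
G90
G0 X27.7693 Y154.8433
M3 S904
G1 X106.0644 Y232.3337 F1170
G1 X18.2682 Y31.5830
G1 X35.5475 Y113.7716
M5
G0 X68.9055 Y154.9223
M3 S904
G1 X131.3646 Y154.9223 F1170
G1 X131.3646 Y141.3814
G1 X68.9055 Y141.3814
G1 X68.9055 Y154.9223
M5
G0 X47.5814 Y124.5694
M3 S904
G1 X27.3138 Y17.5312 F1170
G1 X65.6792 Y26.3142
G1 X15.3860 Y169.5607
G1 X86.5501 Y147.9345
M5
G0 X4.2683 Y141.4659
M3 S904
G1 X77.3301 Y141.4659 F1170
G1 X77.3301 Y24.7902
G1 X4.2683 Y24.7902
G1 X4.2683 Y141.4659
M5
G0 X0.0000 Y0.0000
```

y_svg = 238.7766 − y_m. Every run uses S904, so all elements get stroke `#ff8800` (cut).

[1] open run; points: 27.7693,83.9333 106.0644,6.4429 18.2682,207.1936 35.5475,125.0050

[2] closed run; points: 68.9055,83.8543 131.3646,83.8543 131.3646,97.3952 68.9055,97.3952

[3] open run; points: 47.5814,114.2072 27.3138,221.2454 65.6792,212.4624 15.3860,69.2159 86.5501,90.8421

[4] closed run; points: 4.2683,97.3107 77.3301,97.3107 77.3301,213.9864 4.2683,213.9864

<svg xmlns="http://www.w3.org/2000/svg" width="155.0464mm" height="238.7766mm" viewBox="0 0 155.0464 238.7766">
  <polyline points="27.7693,83.9333 106.0644,6.4429 18.2682,207.1936 35.5475,125.0050" fill="none" stroke="#ff8800"/>
  <polygon points="68.9055,83.8543 131.3646,83.8543 131.3646,97.3952 68.9055,97.3952" fill="none" stroke="#ff8800"/>
  <polyline points="47.5814,114.2072 27.3138,221.2454 65.6792,212.4624 15.3860,69.2159 86.5501,90.8421" fill="none" stroke="#ff8800"/>
  <polygon points="4.2683,97.3107 77.3301,97.3107 77.3301,213.9864 4.2683,213.9864" fill="none" stroke="#ff8800"/>
</svg>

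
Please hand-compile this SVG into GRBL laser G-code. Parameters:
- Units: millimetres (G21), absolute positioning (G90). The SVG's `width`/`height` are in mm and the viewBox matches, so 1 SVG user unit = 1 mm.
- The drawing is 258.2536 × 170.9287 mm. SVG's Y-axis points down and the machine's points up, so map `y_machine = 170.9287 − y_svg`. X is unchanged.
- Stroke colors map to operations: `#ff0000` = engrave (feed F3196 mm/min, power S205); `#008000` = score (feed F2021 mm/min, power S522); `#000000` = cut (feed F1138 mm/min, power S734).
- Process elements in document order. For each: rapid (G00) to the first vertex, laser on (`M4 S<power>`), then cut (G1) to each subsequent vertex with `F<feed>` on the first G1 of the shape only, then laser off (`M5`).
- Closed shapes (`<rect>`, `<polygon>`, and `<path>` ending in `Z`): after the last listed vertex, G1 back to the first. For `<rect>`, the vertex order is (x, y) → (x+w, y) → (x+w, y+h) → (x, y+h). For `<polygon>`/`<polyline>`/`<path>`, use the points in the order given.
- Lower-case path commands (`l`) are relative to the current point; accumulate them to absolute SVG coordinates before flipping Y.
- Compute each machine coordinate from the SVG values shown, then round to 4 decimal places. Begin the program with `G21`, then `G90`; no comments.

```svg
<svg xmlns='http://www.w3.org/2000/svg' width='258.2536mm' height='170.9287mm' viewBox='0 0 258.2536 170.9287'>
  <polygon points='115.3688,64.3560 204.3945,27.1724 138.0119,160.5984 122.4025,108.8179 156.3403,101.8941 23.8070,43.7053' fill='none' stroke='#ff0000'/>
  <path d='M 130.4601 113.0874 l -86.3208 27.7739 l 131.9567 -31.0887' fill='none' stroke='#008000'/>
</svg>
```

G21
G90
G00 X115.3688 Y106.5727
M4 S205
G1 X204.3945 Y143.7563 F3196
G1 X138.0119 Y10.3303
G1 X122.4025 Y62.1108
G1 X156.3403 Y69.0346
G1 X23.8070 Y127.2234
G1 X115.3688 Y106.5727
M5
G00 X130.4601 Y57.8413
M4 S522
G1 X44.1393 Y30.0674 F2021
G1 X176.0960 Y61.1561
M5

1 u = 1 mm; y_m = 170.9287 − y.

[1] `<polygon>` closed polygon, #ff0000→engrave S205 F3196: (115.3688,106.5727) → (204.3945,143.7563) → (138.0119,10.3303) → (122.4025,62.1108) → (156.3403,69.0346) → (23.8070,127.2234) → (115.3688,106.5727) (closed)

[2] `<path>` open polyline, #008000→score S522 F2021: (130.4601,57.8413) → (44.1393,30.0674) → (176.0960,61.1561)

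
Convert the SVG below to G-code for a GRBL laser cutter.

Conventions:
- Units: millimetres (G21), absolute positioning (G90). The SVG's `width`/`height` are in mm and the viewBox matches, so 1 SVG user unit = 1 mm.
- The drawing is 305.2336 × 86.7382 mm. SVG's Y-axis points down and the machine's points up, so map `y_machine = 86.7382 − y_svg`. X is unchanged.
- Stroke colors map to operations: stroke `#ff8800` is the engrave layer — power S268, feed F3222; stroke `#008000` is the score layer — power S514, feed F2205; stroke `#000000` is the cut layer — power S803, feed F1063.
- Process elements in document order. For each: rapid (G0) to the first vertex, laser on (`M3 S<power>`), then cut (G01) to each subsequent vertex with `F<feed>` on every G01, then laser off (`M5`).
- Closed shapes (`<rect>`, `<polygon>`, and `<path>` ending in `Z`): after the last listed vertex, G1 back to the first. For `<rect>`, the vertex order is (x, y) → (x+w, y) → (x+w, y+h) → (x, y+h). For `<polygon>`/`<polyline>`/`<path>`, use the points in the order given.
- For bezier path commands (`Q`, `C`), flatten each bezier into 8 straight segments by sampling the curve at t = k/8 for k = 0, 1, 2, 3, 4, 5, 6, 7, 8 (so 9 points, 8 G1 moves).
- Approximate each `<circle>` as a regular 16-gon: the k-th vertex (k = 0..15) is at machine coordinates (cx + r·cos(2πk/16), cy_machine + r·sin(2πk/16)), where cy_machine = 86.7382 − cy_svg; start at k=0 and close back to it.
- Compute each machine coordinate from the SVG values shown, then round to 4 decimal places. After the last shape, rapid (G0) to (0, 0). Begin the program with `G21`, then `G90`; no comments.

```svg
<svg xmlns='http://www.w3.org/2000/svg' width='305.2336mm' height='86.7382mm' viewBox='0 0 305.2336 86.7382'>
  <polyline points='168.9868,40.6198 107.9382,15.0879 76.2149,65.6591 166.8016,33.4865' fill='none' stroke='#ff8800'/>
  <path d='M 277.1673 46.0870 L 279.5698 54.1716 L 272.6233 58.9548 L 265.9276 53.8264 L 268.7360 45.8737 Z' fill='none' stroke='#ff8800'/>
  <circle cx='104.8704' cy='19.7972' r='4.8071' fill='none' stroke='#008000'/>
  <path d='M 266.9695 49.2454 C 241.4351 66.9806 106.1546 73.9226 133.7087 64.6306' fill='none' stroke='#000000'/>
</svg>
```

1 u = 1 mm; y_m = 86.7382 − y.

[1] `<polyline>` open polyline, #ff8800→engrave S268 F3222: (168.9868,46.1184) → (107.9382,71.6503) → (76.2149,21.0791) → (166.8016,53.2517)

[2] `<path>` regular polygon, #ff8800→engrave S268 F3222: (277.1673,40.6512) → (279.5698,32.5666) → (272.6233,27.7834) → (265.9276,32.9118) → (268.7360,40.8645) → (277.1673,40.6512) (closed)

[3] `<circle>` circle, #008000→score S514 F2205: (109.6775,66.9410) → (109.3116,68.7806) → (108.2695,70.3401) → (106.7100,71.3822) → (104.8704,71.7481) → (103.0308,71.3822) → (101.4713,70.3401) → (100.4292,68.7806) → (100.0633,66.9410) → (100.4292,65.1014) → (101.4713,63.5419) → (103.0308,62.4998) → (104.8704,62.1339) → (106.7100,62.4998) → (108.2695,63.5419) → (109.3116,65.1014) → (109.6775,66.9410) (closed)

[4] `<path>` cubic bezier, #000000→cut S803 F1063: (266.9695,37.4928) → (252.7821,31.3587) → (231.5004,26.3001) → (206.3185,22.3810) → (180.4309,19.6650) → (157.0318,18.2159) → (139.3155,18.0975) → (130.4764,19.3734) → (133.7087,22.1076)

G21
G90
G0 X168.9868 Y46.1184
M3 S268
G01 X107.9382 Y71.6503 F3222
G01 X76.2149 Y21.0791 F3222
G01 X166.8016 Y53.2517 F3222
M5
G0 X277.1673 Y40.6512
M3 S268
G01 X279.5698 Y32.5666 F3222
G01 X272.6233 Y27.7834 F3222
G01 X265.9276 Y32.9118 F3222
G01 X268.7360 Y40.8645 F3222
G01 X277.1673 Y40.6512 F3222
M5
G0 X109.6775 Y66.9410
M3 S514
G01 X109.3116 Y68.7806 F2205
G01 X108.2695 Y70.3401 F2205
G01 X106.7100 Y71.3822 F2205
G01 X104.8704 Y71.7481 F2205
G01 X103.0308 Y71.3822 F2205
G01 X101.4713 Y70.3401 F2205
G01 X100.4292 Y68.7806 F2205
G01 X100.0633 Y66.9410 F2205
G01 X100.4292 Y65.1014 F2205
G01 X101.4713 Y63.5419 F2205
G01 X103.0308 Y62.4998 F2205
G01 X104.8704 Y62.1339 F2205
G01 X106.7100 Y62.4998 F2205
G01 X108.2695 Y63.5419 F2205
G01 X109.3116 Y65.1014 F2205
G01 X109.6775 Y66.9410 F2205
M5
G0 X266.9695 Y37.4928
M3 S803
G01 X252.7821 Y31.3587 F1063
G01 X231.5004 Y26.3001 F1063
G01 X206.3185 Y22.3810 F1063
G01 X180.4309 Y19.6650 F1063
G01 X157.0318 Y18.2159 F1063
G01 X139.3155 Y18.0975 F1063
G01 X130.4764 Y19.3734 F1063
G01 X133.7087 Y22.1076 F1063
M5
G0 X0.0000 Y0.0000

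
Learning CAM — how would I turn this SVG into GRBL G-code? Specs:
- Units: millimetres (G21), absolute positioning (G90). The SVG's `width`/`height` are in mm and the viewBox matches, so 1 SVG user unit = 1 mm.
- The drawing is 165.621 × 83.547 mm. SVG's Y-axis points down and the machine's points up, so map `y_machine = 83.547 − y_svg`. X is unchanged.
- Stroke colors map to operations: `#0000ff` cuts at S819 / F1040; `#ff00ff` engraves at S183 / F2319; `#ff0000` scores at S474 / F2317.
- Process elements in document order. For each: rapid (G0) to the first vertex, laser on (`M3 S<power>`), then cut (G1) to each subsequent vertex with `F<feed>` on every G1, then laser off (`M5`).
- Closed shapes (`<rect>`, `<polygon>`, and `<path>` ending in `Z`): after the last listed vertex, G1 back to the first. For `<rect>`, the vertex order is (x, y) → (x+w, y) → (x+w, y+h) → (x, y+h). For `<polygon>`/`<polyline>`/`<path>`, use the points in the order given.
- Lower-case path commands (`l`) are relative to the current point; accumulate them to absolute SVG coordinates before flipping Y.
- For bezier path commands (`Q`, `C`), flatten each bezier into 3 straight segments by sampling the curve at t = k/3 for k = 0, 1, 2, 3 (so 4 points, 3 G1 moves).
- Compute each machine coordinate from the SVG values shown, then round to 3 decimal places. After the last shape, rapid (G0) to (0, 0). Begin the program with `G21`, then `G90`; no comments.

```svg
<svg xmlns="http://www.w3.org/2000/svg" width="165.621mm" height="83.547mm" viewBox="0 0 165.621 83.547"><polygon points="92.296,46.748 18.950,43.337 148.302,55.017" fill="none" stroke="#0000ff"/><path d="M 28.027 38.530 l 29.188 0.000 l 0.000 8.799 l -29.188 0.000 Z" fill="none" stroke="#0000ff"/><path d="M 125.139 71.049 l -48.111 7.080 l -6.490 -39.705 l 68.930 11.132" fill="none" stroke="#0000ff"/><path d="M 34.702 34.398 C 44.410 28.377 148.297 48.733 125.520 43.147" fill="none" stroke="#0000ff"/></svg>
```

Since the viewBox matches the mm dimensions, user units are millimetres directly. The only transform is the Y-flip y_m = 83.547 − y_svg.

Shape 1 is a closed polygon drawn with `<polygon>`. Its stroke #0000ff means cut at S819, F1040. After flipping Y the toolpath is (92.296,36.799) → (18.950,40.210) → (148.302,28.530) → (92.296,36.799), returning to the start.

Shape 2 is a rectangle drawn with `<path>`. Its stroke #0000ff means cut at S819, F1040. After flipping Y the toolpath is (28.027,45.017) → (57.215,45.017) → (57.215,36.218) → (28.027,36.218) → (28.027,45.017), returning to the start.

Shape 3 is a open polyline drawn with `<path>`. Its stroke #0000ff means cut at S819, F1040. After flipping Y the toolpath is (125.139,12.498) → (77.028,5.418) → (70.538,45.123) → (139.468,33.991).

Shape 4 is a cubic bezier drawn with `<path>`. Its stroke #0000ff means cut at S819, F1040. After flipping Y the toolpath is (34.702,49.149) → (67.624,48.315) → (114.255,41.524) → (125.520,40.400).

G21
G90
G0 X92.296 Y36.799
M3 S819
G1 X18.950 Y40.210 F1040
G1 X148.302 Y28.530 F1040
G1 X92.296 Y36.799 F1040
M5
G0 X28.027 Y45.017
M3 S819
G1 X57.215 Y45.017 F1040
G1 X57.215 Y36.218 F1040
G1 X28.027 Y36.218 F1040
G1 X28.027 Y45.017 F1040
M5
G0 X125.139 Y12.498
M3 S819
G1 X77.028 Y5.418 F1040
G1 X70.538 Y45.123 F1040
G1 X139.468 Y33.991 F1040
M5
G0 X34.702 Y49.149
M3 S819
G1 X67.624 Y48.315 F1040
G1 X114.255 Y41.524 F1040
G1 X125.520 Y40.400 F1040
M5
G0 X0.000 Y0.000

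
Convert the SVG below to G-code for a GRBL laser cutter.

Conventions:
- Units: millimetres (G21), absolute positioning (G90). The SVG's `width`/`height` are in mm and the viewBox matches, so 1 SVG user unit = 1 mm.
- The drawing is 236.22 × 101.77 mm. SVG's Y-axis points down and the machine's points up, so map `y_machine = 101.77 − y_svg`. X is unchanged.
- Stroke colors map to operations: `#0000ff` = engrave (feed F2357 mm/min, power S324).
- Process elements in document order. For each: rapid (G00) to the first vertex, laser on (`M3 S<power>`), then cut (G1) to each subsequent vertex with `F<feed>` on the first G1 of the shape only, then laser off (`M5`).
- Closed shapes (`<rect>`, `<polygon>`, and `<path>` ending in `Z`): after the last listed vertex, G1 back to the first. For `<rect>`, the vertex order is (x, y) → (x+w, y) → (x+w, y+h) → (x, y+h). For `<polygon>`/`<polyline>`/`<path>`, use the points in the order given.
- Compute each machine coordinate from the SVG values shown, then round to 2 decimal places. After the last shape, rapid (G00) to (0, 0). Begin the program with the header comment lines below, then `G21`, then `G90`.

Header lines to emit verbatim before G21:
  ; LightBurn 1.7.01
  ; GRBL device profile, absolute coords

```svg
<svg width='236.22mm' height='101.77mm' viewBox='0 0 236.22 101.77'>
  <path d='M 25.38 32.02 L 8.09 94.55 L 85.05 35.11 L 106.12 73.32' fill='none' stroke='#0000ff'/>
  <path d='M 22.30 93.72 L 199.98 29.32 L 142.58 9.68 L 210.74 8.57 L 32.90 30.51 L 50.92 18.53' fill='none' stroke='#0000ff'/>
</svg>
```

viewBox `0 0 236.22 101.77` with mm width/height → 1 unit = 1 mm. Flip: y_m = 101.77 − y_svg.

**Shape 1** — `<path>` open polyline, stroke `#0000ff` → engrave (S324, F2357). Machine vertices: (25.38,69.75) → (8.09,7.22) → (85.05,66.66) → (106.12,28.45). Open path.

**Shape 2** — `<path>` open polyline, stroke `#0000ff` → engrave (S324, F2357). Machine vertices: (22.30,8.05) → (199.98,72.45) → (142.58,92.09) → (210.74,93.20) → (32.90,71.26) → (50.92,83.24). Open path.

; LightBurn 1.7.01
; GRBL device profile, absolute coords
G21
G90
G00 X25.38 Y69.75
M3 S324
G1 X8.09 Y7.22 F2357
G1 X85.05 Y66.66
G1 X106.12 Y28.45
M5
G00 X22.30 Y8.05
M3 S324
G1 X199.98 Y72.45 F2357
G1 X142.58 Y92.09
G1 X210.74 Y93.20
G1 X32.90 Y71.26
G1 X50.92 Y83.24
M5
G00 X0.00 Y0.00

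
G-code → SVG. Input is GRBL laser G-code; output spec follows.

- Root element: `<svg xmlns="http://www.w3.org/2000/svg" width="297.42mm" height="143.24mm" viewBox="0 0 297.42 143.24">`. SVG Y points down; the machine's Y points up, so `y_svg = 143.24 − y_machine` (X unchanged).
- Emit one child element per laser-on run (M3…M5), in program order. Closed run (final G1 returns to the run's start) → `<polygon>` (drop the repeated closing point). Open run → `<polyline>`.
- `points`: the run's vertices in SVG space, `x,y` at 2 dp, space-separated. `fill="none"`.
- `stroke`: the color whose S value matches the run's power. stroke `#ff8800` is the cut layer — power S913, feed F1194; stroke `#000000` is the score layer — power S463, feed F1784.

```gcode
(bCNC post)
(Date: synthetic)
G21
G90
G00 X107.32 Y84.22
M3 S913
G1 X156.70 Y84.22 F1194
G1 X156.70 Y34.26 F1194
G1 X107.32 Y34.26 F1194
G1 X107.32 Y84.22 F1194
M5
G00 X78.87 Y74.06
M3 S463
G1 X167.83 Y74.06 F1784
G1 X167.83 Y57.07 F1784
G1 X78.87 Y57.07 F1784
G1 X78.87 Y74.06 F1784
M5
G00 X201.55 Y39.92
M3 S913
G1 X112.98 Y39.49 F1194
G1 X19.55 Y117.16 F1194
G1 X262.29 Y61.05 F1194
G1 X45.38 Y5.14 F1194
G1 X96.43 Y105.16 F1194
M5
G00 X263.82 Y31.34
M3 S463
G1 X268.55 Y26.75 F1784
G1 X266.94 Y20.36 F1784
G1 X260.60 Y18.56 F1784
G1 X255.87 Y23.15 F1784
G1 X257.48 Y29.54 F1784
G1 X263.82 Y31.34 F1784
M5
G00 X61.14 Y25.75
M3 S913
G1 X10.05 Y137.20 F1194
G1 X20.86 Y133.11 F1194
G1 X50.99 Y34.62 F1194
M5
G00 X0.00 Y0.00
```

y_svg = 143.24 − y_m.

[1] S913→`#ff8800` (cut); closed run; points: 107.32,59.02 156.70,59.02 156.70,108.98 107.32,108.98

[2] S463→`#000000` (score); closed run; points: 78.87,69.18 167.83,69.18 167.83,86.17 78.87,86.17

[3] S913→`#ff8800` (cut); open run; points: 201.55,103.32 112.98,103.75 19.55,26.08 262.29,82.19 45.38,138.10 96.43,38.08

[4] S463→`#000000` (score); closed run; points: 263.82,111.90 268.55,116.49 266.94,122.88 260.60,124.68 255.87,120.09 257.48,113.70

[5] S913→`#ff8800` (cut); open run; points: 61.14,117.49 10.05,6.04 20.86,10.13 50.99,108.62

<svg xmlns="http://www.w3.org/2000/svg" width="297.42mm" height="143.24mm" viewBox="0 0 297.42 143.24">
  <polygon points="107.32,59.02 156.70,59.02 156.70,108.98 107.32,108.98" fill="none" stroke="#ff8800"/>
  <polygon points="78.87,69.18 167.83,69.18 167.83,86.17 78.87,86.17" fill="none" stroke="#000000"/>
  <polyline points="201.55,103.32 112.98,103.75 19.55,26.08 262.29,82.19 45.38,138.10 96.43,38.08" fill="none" stroke="#ff8800"/>
  <polygon points="263.82,111.90 268.55,116.49 266.94,122.88 260.60,124.68 255.87,120.09 257.48,113.70" fill="none" stroke="#000000"/>
  <polyline points="61.14,117.49 10.05,6.04 20.86,10.13 50.99,108.62" fill="none" stroke="#ff8800"/>
</svg>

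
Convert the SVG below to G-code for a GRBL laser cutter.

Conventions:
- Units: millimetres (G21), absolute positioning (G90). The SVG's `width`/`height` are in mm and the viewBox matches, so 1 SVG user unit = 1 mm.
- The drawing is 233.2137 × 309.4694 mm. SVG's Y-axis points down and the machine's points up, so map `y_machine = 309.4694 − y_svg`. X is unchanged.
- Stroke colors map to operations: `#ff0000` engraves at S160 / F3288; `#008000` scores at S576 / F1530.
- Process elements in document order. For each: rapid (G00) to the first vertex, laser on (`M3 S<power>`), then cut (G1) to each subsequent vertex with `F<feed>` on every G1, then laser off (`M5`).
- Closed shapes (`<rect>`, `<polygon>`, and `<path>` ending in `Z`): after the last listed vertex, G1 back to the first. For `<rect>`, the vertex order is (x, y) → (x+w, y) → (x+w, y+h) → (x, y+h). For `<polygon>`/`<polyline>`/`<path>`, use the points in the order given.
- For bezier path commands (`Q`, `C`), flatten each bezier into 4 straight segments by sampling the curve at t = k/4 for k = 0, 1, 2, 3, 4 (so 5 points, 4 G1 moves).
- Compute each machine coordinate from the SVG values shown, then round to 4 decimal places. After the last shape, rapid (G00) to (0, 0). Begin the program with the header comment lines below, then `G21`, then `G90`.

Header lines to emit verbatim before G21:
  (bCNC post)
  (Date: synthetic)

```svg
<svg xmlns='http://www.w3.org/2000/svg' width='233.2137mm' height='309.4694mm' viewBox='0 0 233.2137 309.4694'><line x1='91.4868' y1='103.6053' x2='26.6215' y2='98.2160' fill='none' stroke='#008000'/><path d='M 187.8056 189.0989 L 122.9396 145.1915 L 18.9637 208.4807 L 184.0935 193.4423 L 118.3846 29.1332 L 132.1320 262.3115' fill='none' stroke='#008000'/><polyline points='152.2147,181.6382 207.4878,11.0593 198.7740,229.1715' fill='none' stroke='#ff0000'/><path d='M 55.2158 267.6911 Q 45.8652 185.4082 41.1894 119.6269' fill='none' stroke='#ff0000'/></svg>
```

viewBox `0 0 233.2137 309.4694` with mm width/height → 1 unit = 1 mm. Flip: y_m = 309.4694 − y_svg.

**Shape 1** — `<line>` line segment, stroke `#008000` → score (S576, F1530). Machine vertices: (91.4868,205.8641) → (26.6215,211.2534). Open path.

**Shape 2** — `<path>` open polyline, stroke `#008000` → score (S576, F1530). Machine vertices: (187.8056,120.3705) → (122.9396,164.2779) → (18.9637,100.9887) → (184.0935,116.0271) → (118.3846,280.3362) → (132.1320,47.1579). Open path.

**Shape 3** — `<polyline>` open polyline, stroke `#ff0000` → engrave (S160, F3288). Machine vertices: (152.2147,127.8312) → (207.4878,298.4101) → (198.7740,80.2979). Open path.

**Shape 4** — `<path>` quadratic bezier, stroke `#ff0000` → engrave (S160, F3288). Control points (SVG): P0=(55.2158,267.6911), P1=(45.8652,185.4082), P2=(41.1894,119.6269); sampled at t=k/4. Machine vertices: (55.2158,41.7783) → (50.8327,81.8884) → (47.0339,119.9358) → (43.8195,155.9205) → (41.1894,189.8425). Open path.

(bCNC post)
(Date: synthetic)
G21
G90
G00 X91.4868 Y205.8641
M3 S576
G1 X26.6215 Y211.2534 F1530
M5
G00 X187.8056 Y120.3705
M3 S576
G1 X122.9396 Y164.2779 F1530
G1 X18.9637 Y100.9887 F1530
G1 X184.0935 Y116.0271 F1530
G1 X118.3846 Y280.3362 F1530
G1 X132.1320 Y47.1579 F1530
M5
G00 X152.2147 Y127.8312
M3 S160
G1 X207.4878 Y298.4101 F3288
G1 X198.7740 Y80.2979 F3288
M5
G00 X55.2158 Y41.7783
M3 S160
G1 X50.8327 Y81.8884 F3288
G1 X47.0339 Y119.9358 F3288
G1 X43.8195 Y155.9205 F3288
G1 X41.1894 Y189.8425 F3288
M5
G00 X0.0000 Y0.0000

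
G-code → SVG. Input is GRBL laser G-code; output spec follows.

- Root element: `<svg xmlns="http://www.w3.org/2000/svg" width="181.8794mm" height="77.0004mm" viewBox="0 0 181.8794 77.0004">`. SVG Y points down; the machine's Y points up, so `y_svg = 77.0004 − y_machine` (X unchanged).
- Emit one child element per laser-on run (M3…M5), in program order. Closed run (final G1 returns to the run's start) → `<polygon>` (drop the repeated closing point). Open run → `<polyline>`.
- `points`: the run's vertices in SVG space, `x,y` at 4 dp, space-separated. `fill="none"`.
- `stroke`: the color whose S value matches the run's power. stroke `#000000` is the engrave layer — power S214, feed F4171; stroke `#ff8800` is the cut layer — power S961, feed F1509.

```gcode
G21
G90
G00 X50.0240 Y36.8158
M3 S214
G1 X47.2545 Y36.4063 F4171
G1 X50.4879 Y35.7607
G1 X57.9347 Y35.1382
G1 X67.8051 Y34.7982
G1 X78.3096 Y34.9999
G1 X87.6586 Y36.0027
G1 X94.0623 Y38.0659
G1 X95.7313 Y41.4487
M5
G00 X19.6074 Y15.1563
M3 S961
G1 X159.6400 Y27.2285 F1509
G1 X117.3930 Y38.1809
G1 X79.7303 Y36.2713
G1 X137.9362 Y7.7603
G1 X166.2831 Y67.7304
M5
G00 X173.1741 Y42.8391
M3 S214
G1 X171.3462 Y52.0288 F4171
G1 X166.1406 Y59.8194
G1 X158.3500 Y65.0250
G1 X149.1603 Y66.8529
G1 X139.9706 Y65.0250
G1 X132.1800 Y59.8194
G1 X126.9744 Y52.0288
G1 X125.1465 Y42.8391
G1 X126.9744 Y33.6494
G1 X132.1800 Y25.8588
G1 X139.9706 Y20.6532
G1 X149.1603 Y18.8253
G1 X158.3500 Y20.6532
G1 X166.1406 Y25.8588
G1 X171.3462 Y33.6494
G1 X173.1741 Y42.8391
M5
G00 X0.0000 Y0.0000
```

Each laser-on run becomes one SVG element. Flip Y back into SVG space with y_svg = 77.0004 − y_machine.

Run 1: power S214 maps to stroke `#000000` (engrave). The run is open, so emit a `<polyline>` with points (Y-flipped): 50.0240,40.1846 47.2545,40.5941 50.4879,41.2397 57.9347,41.8622 67.8051,42.2022 78.3096,42.0005 87.6586,40.9977 94.0623,38.9345 95.7313,35.5517.

Run 2: power S961 maps to stroke `#ff8800` (cut). The run is open, so emit a `<polyline>` with points (Y-flipped): 19.6074,61.8441 159.6400,49.7719 117.3930,38.8195 79.7303,40.7291 137.9362,69.2401 166.2831,9.2700.

Run 3: the run's S214 means `#000000` (engrave). The run returns to its start, so emit a `<polygon>` with points (Y-flipped): 173.1741,34.1613 171.3462,24.9716 166.1406,17.1810 158.3500,11.9754 149.1603,10.1475 139.9706,11.9754 132.1800,17.1810 126.9744,24.9716 125.1465,34.1613 126.9744,43.3510 132.1800,51.1416 139.9706,56.3472 149.1603,58.1751 158.3500,56.3472 166.1406,51.1416 171.3462,43.3510.

<svg xmlns="http://www.w3.org/2000/svg" width="181.8794mm" height="77.0004mm" viewBox="0 0 181.8794 77.0004">
  <polyline points="50.0240,40.1846 47.2545,40.5941 50.4879,41.2397 57.9347,41.8622 67.8051,42.2022 78.3096,42.0005 87.6586,40.9977 94.0623,38.9345 95.7313,35.5517" fill="none" stroke="#000000"/>
  <polyline points="19.6074,61.8441 159.6400,49.7719 117.3930,38.8195 79.7303,40.7291 137.9362,69.2401 166.2831,9.2700" fill="none" stroke="#ff8800"/>
  <polygon points="173.1741,34.1613 171.3462,24.9716 166.1406,17.1810 158.3500,11.9754 149.1603,10.1475 139.9706,11.9754 132.1800,17.1810 126.9744,24.9716 125.1465,34.1613 126.9744,43.3510 132.1800,51.1416 139.9706,56.3472 149.1603,58.1751 158.3500,56.3472 166.1406,51.1416 171.3462,43.3510" fill="none" stroke="#000000"/>
</svg>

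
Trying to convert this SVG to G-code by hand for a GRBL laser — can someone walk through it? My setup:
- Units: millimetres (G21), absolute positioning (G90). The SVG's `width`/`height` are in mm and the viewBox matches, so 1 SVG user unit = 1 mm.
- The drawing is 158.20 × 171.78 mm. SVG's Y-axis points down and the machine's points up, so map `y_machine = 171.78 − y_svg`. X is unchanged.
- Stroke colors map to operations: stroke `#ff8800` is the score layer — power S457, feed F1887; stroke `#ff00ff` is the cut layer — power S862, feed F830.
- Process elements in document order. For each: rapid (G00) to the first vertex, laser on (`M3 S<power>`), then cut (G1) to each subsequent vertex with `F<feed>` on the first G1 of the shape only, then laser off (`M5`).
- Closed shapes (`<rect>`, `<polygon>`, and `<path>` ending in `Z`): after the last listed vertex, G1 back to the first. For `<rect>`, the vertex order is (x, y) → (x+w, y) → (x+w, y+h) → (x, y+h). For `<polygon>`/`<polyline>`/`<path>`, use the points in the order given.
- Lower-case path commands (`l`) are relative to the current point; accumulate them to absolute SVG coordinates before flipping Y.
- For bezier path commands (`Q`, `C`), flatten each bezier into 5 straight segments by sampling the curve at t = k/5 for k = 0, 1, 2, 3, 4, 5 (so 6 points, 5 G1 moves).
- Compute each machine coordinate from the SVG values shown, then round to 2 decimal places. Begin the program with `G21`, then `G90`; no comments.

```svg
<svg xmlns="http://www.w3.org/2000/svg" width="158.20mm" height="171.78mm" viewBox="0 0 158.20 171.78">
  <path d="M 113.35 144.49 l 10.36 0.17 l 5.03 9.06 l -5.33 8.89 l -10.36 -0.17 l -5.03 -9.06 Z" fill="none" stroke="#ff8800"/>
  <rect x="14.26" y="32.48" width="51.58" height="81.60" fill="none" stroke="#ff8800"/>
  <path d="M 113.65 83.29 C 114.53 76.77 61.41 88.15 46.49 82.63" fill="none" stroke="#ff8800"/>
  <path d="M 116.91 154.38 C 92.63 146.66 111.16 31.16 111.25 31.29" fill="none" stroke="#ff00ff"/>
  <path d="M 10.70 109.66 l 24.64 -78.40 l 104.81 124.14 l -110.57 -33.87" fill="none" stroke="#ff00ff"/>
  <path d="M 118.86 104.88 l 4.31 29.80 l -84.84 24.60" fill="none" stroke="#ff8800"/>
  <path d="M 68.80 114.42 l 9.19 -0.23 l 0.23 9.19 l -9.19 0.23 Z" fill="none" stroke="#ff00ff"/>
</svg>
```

1 u = 1 mm; y_m = 171.78 − y.

[1] `<path>` regular polygon, #ff8800→score S457 F1887: (113.35,27.29) → (123.71,27.12) → (128.74,18.06) → (123.41,9.17) → (113.05,9.34) → (108.02,18.40) → (113.35,27.29) (closed)

[2] `<rect>` rectangle, #ff8800→score S457 F1887: (14.26,139.30) → (65.84,139.30) → (65.84,57.70) → (14.26,57.70) → (14.26,139.30) (closed)

[3] `<path>` cubic bezier, #ff8800→score S457 F1887: (113.65,88.49) → (108.44,90.53) → (94.69,89.95) → (76.83,88.41) → (59.29,87.59) → (46.49,89.15)

[4] `<path>` cubic bezier, #ff00ff→cut S862 F830: (116.91,17.40) → (106.99,33.18) → (104.40,64.10) → (106.21,99.44) → (109.47,128.48) → (111.25,140.49)

[5] `<path>` open polyline, #ff00ff→cut S862 F830: (10.70,62.12) → (35.34,140.52) → (140.15,16.38) → (29.58,50.25)

[6] `<path>` open polyline, #ff8800→score S457 F1887: (118.86,66.90) → (123.17,37.10) → (38.33,12.50)

[7] `<path>` regular polygon, #ff00ff→cut S862 F830: (68.80,57.36) → (77.99,57.59) → (78.22,48.40) → (69.03,48.17) → (68.80,57.36) (closed)

G21
G90
G00 X113.35 Y27.29
M3 S457
G1 X123.71 Y27.12 F1887
G1 X128.74 Y18.06
G1 X123.41 Y9.17
G1 X113.05 Y9.34
G1 X108.02 Y18.40
G1 X113.35 Y27.29
M5
G00 X14.26 Y139.30
M3 S457
G1 X65.84 Y139.30 F1887
G1 X65.84 Y57.70
G1 X14.26 Y57.70
G1 X14.26 Y139.30
M5
G00 X113.65 Y88.49
M3 S457
G1 X108.44 Y90.53 F1887
G1 X94.69 Y89.95
G1 X76.83 Y88.41
G1 X59.29 Y87.59
G1 X46.49 Y89.15
M5
G00 X116.91 Y17.40
M3 S862
G1 X106.99 Y33.18 F830
G1 X104.40 Y64.10
G1 X106.21 Y99.44
G1 X109.47 Y128.48
G1 X111.25 Y140.49
M5
G00 X10.70 Y62.12
M3 S862
G1 X35.34 Y140.52 F830
G1 X140.15 Y16.38
G1 X29.58 Y50.25
M5
G00 X118.86 Y66.90
M3 S457
G1 X123.17 Y37.10 F1887
G1 X38.33 Y12.50
M5
G00 X68.80 Y57.36
M3 S862
G1 X77.99 Y57.59 F830
G1 X78.22 Y48.40
G1 X69.03 Y48.17
G1 X68.80 Y57.36
M5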